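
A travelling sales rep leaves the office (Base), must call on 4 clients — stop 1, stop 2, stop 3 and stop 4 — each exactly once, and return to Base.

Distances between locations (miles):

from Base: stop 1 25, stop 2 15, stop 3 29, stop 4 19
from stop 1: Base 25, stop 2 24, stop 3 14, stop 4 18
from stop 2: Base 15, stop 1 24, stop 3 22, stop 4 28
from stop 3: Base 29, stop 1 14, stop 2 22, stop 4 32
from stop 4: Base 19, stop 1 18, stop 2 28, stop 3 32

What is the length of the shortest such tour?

88 miles — the shortest possible round trip.

There are 12 distinct closed tours to check (reversals are equivalent).
Base → stop 1 → stop 2 → stop 3 → stop 4 → Base: 25+24+22+32+19 = 122
Base → stop 1 → stop 2 → stop 4 → stop 3 → Base: 25+24+28+32+29 = 138
Base → stop 1 → stop 3 → stop 2 → stop 4 → Base: 25+14+22+28+19 = 108
Base → stop 1 → stop 3 → stop 4 → stop 2 → Base: 25+14+32+28+15 = 114
Base → stop 1 → stop 4 → stop 2 → stop 3 → Base: 25+18+28+22+29 = 122
Base → stop 1 → stop 4 → stop 3 → stop 2 → Base: 25+18+32+22+15 = 112
Base → stop 2 → stop 1 → stop 3 → stop 4 → Base: 15+24+14+32+19 = 104
Base → stop 2 → stop 1 → stop 4 → stop 3 → Base: 15+24+18+32+29 = 118
Base → stop 2 → stop 3 → stop 1 → stop 4 → Base: 15+22+14+18+19 = 88
Base → stop 2 → stop 4 → stop 1 → stop 3 → Base: 15+28+18+14+29 = 104
Base → stop 3 → stop 1 → stop 2 → stop 4 → Base: 29+14+24+28+19 = 114
Base → stop 3 → stop 2 → stop 1 → stop 4 → Base: 29+22+24+18+19 = 112
The minimum is 88.
One optimal route: Base → stop 2 → stop 3 → stop 1 → stop 4 → Base (or its reverse).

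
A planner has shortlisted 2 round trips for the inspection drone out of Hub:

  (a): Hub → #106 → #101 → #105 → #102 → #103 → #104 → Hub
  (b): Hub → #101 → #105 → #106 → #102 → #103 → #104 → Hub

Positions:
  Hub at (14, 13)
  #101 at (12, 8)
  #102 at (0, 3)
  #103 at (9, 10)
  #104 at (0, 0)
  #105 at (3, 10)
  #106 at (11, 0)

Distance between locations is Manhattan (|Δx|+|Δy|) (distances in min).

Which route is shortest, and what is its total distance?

(a): 16 + 9 + 11 + 10 + 16 + 19 + 27 = 108
(b): 7 + 11 + 18 + 14 + 16 + 19 + 27 = 112

Shortest is (a), total 108 min.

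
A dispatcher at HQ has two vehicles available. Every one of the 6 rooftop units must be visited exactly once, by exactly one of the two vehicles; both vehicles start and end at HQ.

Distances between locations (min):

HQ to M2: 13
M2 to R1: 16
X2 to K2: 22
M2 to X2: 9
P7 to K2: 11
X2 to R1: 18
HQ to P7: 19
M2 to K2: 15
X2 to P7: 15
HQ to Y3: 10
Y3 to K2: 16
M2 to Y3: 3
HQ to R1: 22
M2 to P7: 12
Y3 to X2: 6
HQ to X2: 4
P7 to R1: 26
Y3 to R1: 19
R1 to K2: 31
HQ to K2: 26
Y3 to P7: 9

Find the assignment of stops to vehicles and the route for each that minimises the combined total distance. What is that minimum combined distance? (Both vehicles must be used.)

There are 2^5 − 1 = 31 ways to divide the 6 stops into two non-empty groups. For each, the best each vehicle can do is its own shortest tour through its group:
  {M2} + {Y3, X2, P7, R1, K2}: 26 + 83 = 109
  {Y3} + {M2, X2, P7, R1, K2}: 20 + 83 = 103
  {M2, Y3} + {X2, P7, R1, K2}: 26 + 83 = 109
  {X2} + {M2, Y3, P7, R1, K2}: 8 + 83 = 91
  {M2, X2} + {Y3, P7, R1, K2}: 26 + 83 = 109
  {Y3, X2} + {M2, P7, R1, K2}: 20 + 83 = 103
  … (31 splits in total)
Best: vehicle 1 HQ → X2 → HQ = 8; vehicle 2 HQ → Y3 → P7 → K2 → M2 → R1 → HQ = 83; combined 91.

Minimum combined distance: 91 min.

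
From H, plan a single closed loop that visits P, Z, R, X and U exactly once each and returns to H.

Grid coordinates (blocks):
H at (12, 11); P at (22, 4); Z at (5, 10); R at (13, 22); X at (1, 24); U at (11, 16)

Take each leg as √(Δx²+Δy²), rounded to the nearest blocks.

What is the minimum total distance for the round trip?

There are 60 distinct closed tours to check (reversals are equivalent).
H - P - Z - R - X - U - H: 12+18+14+12+13+5 = 74
H - P - Z - R - U - X - H: 12+18+14+6+13+17 = 80
H - P - Z - X - R - U - H: 12+18+15+12+6+5 = 68
H - P - Z - X - U - R - H: 12+18+15+13+6+11 = 75
H - P - Z - U - R - X - H: 12+18+8+6+12+17 = 73
H - P - Z - U - X - R - H: 12+18+8+13+12+11 = 74
H - P - R - Z - X - U - H: 12+20+14+15+13+5 = 79
H - P - R - Z - U - X - H: 12+20+14+8+13+17 = 84
H - P - R - X - Z - U - H: 12+20+12+15+8+5 = 72
H - P - R - X - U - Z - H: 12+20+12+13+8+7 = 72
H - P - R - U - Z - X - H: 12+20+6+8+15+17 = 78
H - P - R - U - X - Z - H: 12+20+6+13+15+7 = 73
H - P - X - Z - R - U - H: 12+29+15+14+6+5 = 81
H - P - X - Z - U - R - H: 12+29+15+8+6+11 = 81
… (46 more)
The minimum is 68.
One optimal route: H → P → Z → X → R → U → H (or its reverse).

Shortest round trip = 68 blocks.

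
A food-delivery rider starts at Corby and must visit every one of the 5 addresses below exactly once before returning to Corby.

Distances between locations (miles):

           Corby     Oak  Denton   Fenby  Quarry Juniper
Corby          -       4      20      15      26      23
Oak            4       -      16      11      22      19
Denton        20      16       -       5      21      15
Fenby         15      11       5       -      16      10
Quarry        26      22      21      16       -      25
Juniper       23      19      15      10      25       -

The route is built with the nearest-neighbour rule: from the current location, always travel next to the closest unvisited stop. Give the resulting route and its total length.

Nearest-neighbour total = 86 miles; route Corby → Oak → Fenby → Denton → Juniper → Quarry → Corby.

At Corby the remaining stops are Oak 4, Fenby 15, Denton 20, Juniper 23, Quarry 26; go to Oak.
At Oak the remaining stops are Fenby 11, Denton 16, Juniper 19, Quarry 22; go to Fenby.
At Fenby the remaining stops are Denton 5, Juniper 10, Quarry 16; go to Denton.
At Denton the remaining stops are Juniper 15, Quarry 21; go to Juniper.
At Juniper the remaining stops are Quarry 25; go to Quarry.
Return Quarry→Corby: 26.
Total = 4 + 11 + 5 + 15 + 25 + 26 = 86.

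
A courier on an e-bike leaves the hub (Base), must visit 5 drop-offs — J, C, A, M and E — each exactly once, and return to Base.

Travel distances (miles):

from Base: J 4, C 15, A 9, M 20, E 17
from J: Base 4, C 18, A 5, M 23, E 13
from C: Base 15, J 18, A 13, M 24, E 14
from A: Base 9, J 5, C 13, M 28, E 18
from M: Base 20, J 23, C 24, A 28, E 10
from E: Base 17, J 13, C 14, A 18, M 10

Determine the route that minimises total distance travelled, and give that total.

Base→J→C→A→M→E→Base: 4+18+13+28+10+17 = 90
Base→J→C→A→E→M→Base: 4+18+13+18+10+20 = 83
Base→J→C→M→A→E→Base: 4+18+24+28+18+17 = 109
Base→J→C→M→E→A→Base: 4+18+24+10+18+9 = 83
Base→J→C→E→A→M→Base: 4+18+14+18+28+20 = 102
Base→J→C→E→M→A→Base: 4+18+14+10+28+9 = 83
Base→J→A→C→M→E→Base: 4+5+13+24+10+17 = 73
Base→J→A→C→E→M→Base: 4+5+13+14+10+20 = 66
Base→J→A→M→C→E→Base: 4+5+28+24+14+17 = 92
Base→J→A→M→E→C→Base: 4+5+28+10+14+15 = 76
Base→J→A→E→C→M→Base: 4+5+18+14+24+20 = 85
Base→J→A→E→M→C→Base: 4+5+18+10+24+15 = 76
Base→J→M→C→A→E→Base: 4+23+24+13+18+17 = 99
Base→J→M→C→E→A→Base: 4+23+24+14+18+9 = 92
… (46 more)
The minimum is 66.
One optimal route: Base → J → A → C → E → M → Base (or its reverse).

Minimum total distance: 66 miles.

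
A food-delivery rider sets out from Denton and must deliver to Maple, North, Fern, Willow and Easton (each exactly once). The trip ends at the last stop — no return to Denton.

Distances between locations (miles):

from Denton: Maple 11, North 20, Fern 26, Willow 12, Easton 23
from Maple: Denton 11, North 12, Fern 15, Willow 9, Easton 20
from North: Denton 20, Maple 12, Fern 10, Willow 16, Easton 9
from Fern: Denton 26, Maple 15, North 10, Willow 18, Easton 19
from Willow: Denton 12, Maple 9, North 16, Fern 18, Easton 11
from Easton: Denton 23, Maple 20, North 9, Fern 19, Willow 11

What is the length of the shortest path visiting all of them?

There are 5! = 120 possible orderings.
Denton - Maple - North - Fern - Willow - Easton: 11+12+10+18+11 = 62
Denton - Maple - North - Fern - Easton - Willow: 11+12+10+19+11 = 63
Denton - Maple - North - Willow - Fern - Easton: 11+12+16+18+19 = 76
Denton - Maple - North - Willow - Easton - Fern: 11+12+16+11+19 = 69
Denton - Maple - North - Easton - Fern - Willow: 11+12+9+19+18 = 69
Denton - Maple - North - Easton - Willow - Fern: 11+12+9+11+18 = 61
Denton - Maple - Fern - North - Willow - Easton: 11+15+10+16+11 = 63
Denton - Maple - Fern - North - Easton - Willow: 11+15+10+9+11 = 56
Denton - Maple - Fern - Willow - North - Easton: 11+15+18+16+9 = 69
Denton - Maple - Fern - Willow - Easton - North: 11+15+18+11+9 = 64
Denton - Maple - Fern - Easton - North - Willow: 11+15+19+9+16 = 70
Denton - Maple - Fern - Easton - Willow - North: 11+15+19+11+16 = 72
Denton - Maple - Willow - North - Fern - Easton: 11+9+16+10+19 = 65
Denton - Maple - Willow - North - Easton - Fern: 11+9+16+9+19 = 64
… (106 more)
Denton - Maple - Willow - Easton - North - Fern: 11+9+11+9+10 = 50  ← best
The minimum is 50.
One shortest path: Denton → Maple → Willow → Easton → North → Fern.

Shortest open route: 50 miles.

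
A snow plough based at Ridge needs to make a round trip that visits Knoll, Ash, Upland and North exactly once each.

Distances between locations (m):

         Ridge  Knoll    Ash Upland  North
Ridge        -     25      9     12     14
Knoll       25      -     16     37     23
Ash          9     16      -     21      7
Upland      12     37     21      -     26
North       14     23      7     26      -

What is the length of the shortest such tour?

Shortest round trip = 86 m.

There are 12 distinct closed tours to check (reversals are equivalent).
Ridge - Knoll - Ash - Upland - North - Ridge: 25+16+21+26+14 = 102
Ridge - Knoll - Ash - North - Upland - Ridge: 25+16+7+26+12 = 86
Ridge - Knoll - Upland - Ash - North - Ridge: 25+37+21+7+14 = 104
Ridge - Knoll - Upland - North - Ash - Ridge: 25+37+26+7+9 = 104
Ridge - Knoll - North - Ash - Upland - Ridge: 25+23+7+21+12 = 88
Ridge - Knoll - North - Upland - Ash - Ridge: 25+23+26+21+9 = 104
Ridge - Ash - Knoll - Upland - North - Ridge: 9+16+37+26+14 = 102
Ridge - Ash - Knoll - North - Upland - Ridge: 9+16+23+26+12 = 86
Ridge - Ash - Upland - Knoll - North - Ridge: 9+21+37+23+14 = 104
Ridge - Ash - North - Knoll - Upland - Ridge: 9+7+23+37+12 = 88
Ridge - Upland - Knoll - Ash - North - Ridge: 12+37+16+7+14 = 86
Ridge - Upland - Ash - Knoll - North - Ridge: 12+21+16+23+14 = 86
The minimum is 86.
One optimal route: Ridge → Knoll → Ash → North → Upland → Ridge (or its reverse).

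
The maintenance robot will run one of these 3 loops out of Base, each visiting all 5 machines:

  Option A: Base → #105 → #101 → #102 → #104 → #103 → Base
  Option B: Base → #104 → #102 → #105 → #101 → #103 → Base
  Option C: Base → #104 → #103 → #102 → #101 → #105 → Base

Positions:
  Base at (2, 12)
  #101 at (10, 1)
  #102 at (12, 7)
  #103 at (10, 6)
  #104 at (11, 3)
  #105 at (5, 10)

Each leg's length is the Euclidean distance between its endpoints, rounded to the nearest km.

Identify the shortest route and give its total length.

37 km — Option A is the shortest.

Option A: 4 + 10 + 6 + 4 + 3 + 10 = 37
Option B: 13 + 4 + 8 + 10 + 5 + 10 = 50
Option C: 13 + 3 + 2 + 6 + 10 + 4 = 38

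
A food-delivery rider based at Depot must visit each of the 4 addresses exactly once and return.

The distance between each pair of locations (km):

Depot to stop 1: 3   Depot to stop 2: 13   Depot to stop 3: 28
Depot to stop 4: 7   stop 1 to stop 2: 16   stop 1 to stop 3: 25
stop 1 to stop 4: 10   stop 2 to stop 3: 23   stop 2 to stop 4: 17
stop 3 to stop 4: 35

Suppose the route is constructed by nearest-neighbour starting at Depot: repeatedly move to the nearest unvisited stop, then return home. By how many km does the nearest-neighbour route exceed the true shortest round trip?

Depot: stop 1=3, stop 4=7, stop 2=13, stop 3=28 ⇒ stop 1
stop 1: stop 4=10, stop 2=16, stop 3=25 ⇒ stop 4
stop 4: stop 2=17, stop 3=35 ⇒ stop 2
stop 2: stop 3=23 ⇒ stop 3
NN route Depot → stop 1 → stop 4 → stop 2 → stop 3 → Depot costs 81.
Optimal: Depot → stop 1 → stop 3 → stop 2 → stop 4 → Depot costs 75 (by enumerating all 12 distinct tours).
Excess = 81 − 75 = 6.

6 km longer than the optimal tour.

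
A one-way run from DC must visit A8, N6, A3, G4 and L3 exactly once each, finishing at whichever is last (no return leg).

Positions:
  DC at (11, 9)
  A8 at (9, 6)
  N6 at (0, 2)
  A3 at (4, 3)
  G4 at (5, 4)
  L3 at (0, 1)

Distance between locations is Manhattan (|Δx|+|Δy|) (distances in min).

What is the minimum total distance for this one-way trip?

There are 5! = 120 possible orderings.
DC → A8 → N6 → A3 → G4 → L3: 5+13+5+2+8 = 33
DC → A8 → N6 → A3 → L3 → G4: 5+13+5+6+8 = 37
DC → A8 → N6 → G4 → A3 → L3: 5+13+7+2+6 = 33
DC → A8 → N6 → G4 → L3 → A3: 5+13+7+8+6 = 39
DC → A8 → N6 → L3 → A3 → G4: 5+13+1+6+2 = 27
DC → A8 → N6 → L3 → G4 → A3: 5+13+1+8+2 = 29
DC → A8 → A3 → N6 → G4 → L3: 5+8+5+7+8 = 33
DC → A8 → A3 → N6 → L3 → G4: 5+8+5+1+8 = 27
DC → A8 → A3 → G4 → N6 → L3: 5+8+2+7+1 = 23
DC → A8 → A3 → G4 → L3 → N6: 5+8+2+8+1 = 24
DC → A8 → A3 → L3 → N6 → G4: 5+8+6+1+7 = 27
DC → A8 → A3 → L3 → G4 → N6: 5+8+6+8+7 = 34
DC → A8 → G4 → N6 → A3 → L3: 5+6+7+5+6 = 29
DC → A8 → G4 → N6 → L3 → A3: 5+6+7+1+6 = 25
… (106 more)
DC → A8 → G4 → A3 → N6 → L3: 5+6+2+5+1 = 19  ← best
The minimum is 19.
One shortest path: DC → A8 → G4 → A3 → N6 → L3.

Shortest open route: 19 min.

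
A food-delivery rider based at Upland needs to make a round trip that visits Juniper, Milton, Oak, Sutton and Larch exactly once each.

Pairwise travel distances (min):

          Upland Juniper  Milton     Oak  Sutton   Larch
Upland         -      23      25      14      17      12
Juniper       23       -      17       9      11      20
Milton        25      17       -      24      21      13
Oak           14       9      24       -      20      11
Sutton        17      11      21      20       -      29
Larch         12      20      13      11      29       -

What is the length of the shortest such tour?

Upland→Juniper→Milton→Oak→Sutton→Larch→Upland: 23+17+24+20+29+12 = 125
Upland→Juniper→Milton→Oak→Larch→Sutton→Upland: 23+17+24+11+29+17 = 121
Upland→Juniper→Milton→Sutton→Oak→Larch→Upland: 23+17+21+20+11+12 = 104
Upland→Juniper→Milton→Sutton→Larch→Oak→Upland: 23+17+21+29+11+14 = 115
Upland→Juniper→Milton→Larch→Oak→Sutton→Upland: 23+17+13+11+20+17 = 101
Upland→Juniper→Milton→Larch→Sutton→Oak→Upland: 23+17+13+29+20+14 = 116
Upland→Juniper→Oak→Milton→Sutton→Larch→Upland: 23+9+24+21+29+12 = 118
Upland→Juniper→Oak→Milton→Larch→Sutton→Upland: 23+9+24+13+29+17 = 115
Upland→Juniper→Oak→Sutton→Milton→Larch→Upland: 23+9+20+21+13+12 = 98
Upland→Juniper→Oak→Sutton→Larch→Milton→Upland: 23+9+20+29+13+25 = 119
Upland→Juniper→Oak→Larch→Milton→Sutton→Upland: 23+9+11+13+21+17 = 94
Upland→Juniper→Oak→Larch→Sutton→Milton→Upland: 23+9+11+29+21+25 = 118
Upland→Juniper→Sutton→Milton→Oak→Larch→Upland: 23+11+21+24+11+12 = 102
Upland→Juniper→Sutton→Milton→Larch→Oak→Upland: 23+11+21+13+11+14 = 93
… (46 more)
Upland→Oak→Juniper→Sutton→Milton→Larch→Upland: 14+9+11+21+13+12 = 80  ← best
The minimum is 80.
One optimal route: Upland → Oak → Juniper → Sutton → Milton → Larch → Upland (or its reverse).

Minimum total distance: 80 min.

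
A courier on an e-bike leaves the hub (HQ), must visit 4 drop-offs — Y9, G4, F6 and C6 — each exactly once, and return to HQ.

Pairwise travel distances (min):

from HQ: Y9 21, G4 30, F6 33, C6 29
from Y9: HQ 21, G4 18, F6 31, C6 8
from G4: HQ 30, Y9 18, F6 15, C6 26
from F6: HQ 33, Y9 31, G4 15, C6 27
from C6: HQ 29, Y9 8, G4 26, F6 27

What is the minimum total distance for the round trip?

With 4 stops there are 4!/2 = 12 distinct round trips (a route and its reverse cost the same).
HQ → Y9 → G4 → F6 → C6 → HQ: 21+18+15+27+29 = 110
HQ → Y9 → G4 → C6 → F6 → HQ: 21+18+26+27+33 = 125
HQ → Y9 → F6 → G4 → C6 → HQ: 21+31+15+26+29 = 122
HQ → Y9 → F6 → C6 → G4 → HQ: 21+31+27+26+30 = 135
HQ → Y9 → C6 → G4 → F6 → HQ: 21+8+26+15+33 = 103
HQ → Y9 → C6 → F6 → G4 → HQ: 21+8+27+15+30 = 101
HQ → G4 → Y9 → F6 → C6 → HQ: 30+18+31+27+29 = 135
HQ → G4 → Y9 → C6 → F6 → HQ: 30+18+8+27+33 = 116
HQ → G4 → F6 → Y9 → C6 → HQ: 30+15+31+8+29 = 113
HQ → G4 → C6 → Y9 → F6 → HQ: 30+26+8+31+33 = 128
HQ → F6 → Y9 → G4 → C6 → HQ: 33+31+18+26+29 = 137
HQ → F6 → G4 → Y9 → C6 → HQ: 33+15+18+8+29 = 103
The minimum is 101.
One optimal route: HQ → Y9 → C6 → F6 → G4 → HQ (or its reverse).

Minimum total distance: 101 min.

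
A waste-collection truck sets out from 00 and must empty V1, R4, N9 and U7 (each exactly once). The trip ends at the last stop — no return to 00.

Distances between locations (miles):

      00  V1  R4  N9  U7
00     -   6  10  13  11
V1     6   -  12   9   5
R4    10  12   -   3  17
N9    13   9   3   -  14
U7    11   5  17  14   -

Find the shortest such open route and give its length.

Minimum one-way distance = 27 miles.

There are 4! = 24 possible orderings.
00 - V1 - R4 - N9 - U7: 6+12+3+14 = 35
00 - V1 - R4 - U7 - N9: 6+12+17+14 = 49
00 - V1 - N9 - R4 - U7: 6+9+3+17 = 35
00 - V1 - N9 - U7 - R4: 6+9+14+17 = 46
00 - V1 - U7 - R4 - N9: 6+5+17+3 = 31
00 - V1 - U7 - N9 - R4: 6+5+14+3 = 28
00 - R4 - V1 - N9 - U7: 10+12+9+14 = 45
00 - R4 - V1 - U7 - N9: 10+12+5+14 = 41
00 - R4 - N9 - V1 - U7: 10+3+9+5 = 27
00 - R4 - N9 - U7 - V1: 10+3+14+5 = 32
00 - R4 - U7 - V1 - N9: 10+17+5+9 = 41
00 - R4 - U7 - N9 - V1: 10+17+14+9 = 50
00 - N9 - V1 - R4 - U7: 13+9+12+17 = 51
00 - N9 - V1 - U7 - R4: 13+9+5+17 = 44
… (10 more)
The minimum is 27.
One shortest path: 00 → R4 → N9 → V1 → U7.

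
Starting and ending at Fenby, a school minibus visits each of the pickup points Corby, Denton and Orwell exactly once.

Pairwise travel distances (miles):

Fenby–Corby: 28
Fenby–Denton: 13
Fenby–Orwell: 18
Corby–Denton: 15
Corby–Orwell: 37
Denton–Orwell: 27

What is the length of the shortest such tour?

Shortest round trip = 83 miles.

There are 3 distinct closed tours to check (reversals are equivalent).
Fenby-Corby-Denton-Orwell-Fenby: 28+15+27+18 = 88
Fenby-Corby-Orwell-Denton-Fenby: 28+37+27+13 = 105
Fenby-Denton-Corby-Orwell-Fenby: 13+15+37+18 = 83
The minimum is 83.
One optimal route: Fenby → Denton → Corby → Orwell → Fenby (or its reverse).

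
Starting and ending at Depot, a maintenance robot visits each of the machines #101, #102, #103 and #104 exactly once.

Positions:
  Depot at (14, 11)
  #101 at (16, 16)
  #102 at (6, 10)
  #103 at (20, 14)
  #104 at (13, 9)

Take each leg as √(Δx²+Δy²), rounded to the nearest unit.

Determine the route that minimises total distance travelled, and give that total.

Minimum total distance: 32.

There are 12 distinct closed tours to check (reversals are equivalent).
Depot - #101 - #102 - #103 - #104 - Depot: 5+12+15+9+2 = 43
Depot - #101 - #102 - #104 - #103 - Depot: 5+12+7+9+7 = 40
Depot - #101 - #103 - #102 - #104 - Depot: 5+4+15+7+2 = 33
Depot - #101 - #103 - #104 - #102 - Depot: 5+4+9+7+8 = 33
Depot - #101 - #104 - #102 - #103 - Depot: 5+8+7+15+7 = 42
Depot - #101 - #104 - #103 - #102 - Depot: 5+8+9+15+8 = 45
Depot - #102 - #101 - #103 - #104 - Depot: 8+12+4+9+2 = 35
Depot - #102 - #101 - #104 - #103 - Depot: 8+12+8+9+7 = 44
Depot - #102 - #103 - #101 - #104 - Depot: 8+15+4+8+2 = 37
Depot - #102 - #104 - #101 - #103 - Depot: 8+7+8+4+7 = 34
Depot - #103 - #101 - #102 - #104 - Depot: 7+4+12+7+2 = 32
Depot - #103 - #102 - #101 - #104 - Depot: 7+15+12+8+2 = 44
The minimum is 32.
One optimal route: Depot → #103 → #101 → #102 → #104 → Depot (or its reverse).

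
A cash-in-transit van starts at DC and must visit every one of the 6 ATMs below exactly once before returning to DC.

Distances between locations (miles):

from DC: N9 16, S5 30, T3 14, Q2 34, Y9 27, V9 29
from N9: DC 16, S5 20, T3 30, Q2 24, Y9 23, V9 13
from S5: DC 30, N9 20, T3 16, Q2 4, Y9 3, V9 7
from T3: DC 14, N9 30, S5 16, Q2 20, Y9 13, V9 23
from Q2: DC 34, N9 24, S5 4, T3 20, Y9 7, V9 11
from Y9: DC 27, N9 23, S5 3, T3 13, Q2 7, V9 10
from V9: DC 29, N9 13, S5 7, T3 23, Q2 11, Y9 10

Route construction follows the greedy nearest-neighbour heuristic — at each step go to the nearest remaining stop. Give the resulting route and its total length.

From DC: distances to unvisited — T3=14, N9=16, Y9=27, V9=29, S5=30, Q2=34. Nearest is T3 (14).
From T3: distances to unvisited — Y9=13, S5=16, Q2=20, V9=23, N9=30. Nearest is Y9 (13).
From Y9: distances to unvisited — S5=3, Q2=7, V9=10, N9=23. Nearest is S5 (3).
From S5: distances to unvisited — Q2=4, V9=7, N9=20. Nearest is Q2 (4).
From Q2: distances to unvisited — V9=11, N9=24. Nearest is V9 (11).
From V9: distances to unvisited — N9=13. Nearest is N9 (13).
Return N9→DC: 16.
Total = 14 + 13 + 3 + 4 + 11 + 13 + 16 = 74.

Nearest-neighbour total = 74 miles; route DC → T3 → Y9 → S5 → Q2 → V9 → N9 → DC.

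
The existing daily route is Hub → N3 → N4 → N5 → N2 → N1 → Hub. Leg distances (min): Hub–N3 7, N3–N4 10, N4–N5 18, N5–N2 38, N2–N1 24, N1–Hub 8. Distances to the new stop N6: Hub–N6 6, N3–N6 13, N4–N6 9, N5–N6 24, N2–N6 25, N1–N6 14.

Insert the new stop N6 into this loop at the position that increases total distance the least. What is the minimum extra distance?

Insertion cost between consecutive stops i–j is d(i,N6) + d(N6,j) − d(i,j):
  between Hub and N3: 6 + 13 − 7 = 12
  between N3 and N4: 13 + 9 − 10 = 12
  between N4 and N5: 9 + 24 − 18 = 15
  between N5 and N2: 24 + 25 − 38 = 11
  between N2 and N1: 25 + 14 − 24 = 15
  between N1 and Hub: 14 + 6 − 8 = 12
Cheapest insertion is between N5 and N2, adding 11.
New total = 105 + 11 = 116.

Adding 11 min by placing N6 on the N5–N2 leg.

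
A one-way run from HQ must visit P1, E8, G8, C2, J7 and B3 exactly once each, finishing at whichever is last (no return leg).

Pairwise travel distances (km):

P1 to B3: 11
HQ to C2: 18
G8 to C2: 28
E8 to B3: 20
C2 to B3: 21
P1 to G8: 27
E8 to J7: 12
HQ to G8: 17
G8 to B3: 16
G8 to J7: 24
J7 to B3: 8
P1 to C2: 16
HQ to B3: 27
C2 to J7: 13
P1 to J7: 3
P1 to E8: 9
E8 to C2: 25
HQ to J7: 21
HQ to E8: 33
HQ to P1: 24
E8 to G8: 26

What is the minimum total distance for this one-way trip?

There are 6! = 720 possible orderings.
HQ→P1→E8→G8→C2→J7→B3: 24+9+26+28+13+8 = 108
HQ→P1→E8→G8→C2→B3→J7: 24+9+26+28+21+8 = 116
HQ→P1→E8→G8→J7→C2→B3: 24+9+26+24+13+21 = 117
HQ→P1→E8→G8→J7→B3→C2: 24+9+26+24+8+21 = 112
HQ→P1→E8→G8→B3→C2→J7: 24+9+26+16+21+13 = 109
HQ→P1→E8→G8→B3→J7→C2: 24+9+26+16+8+13 = 96
HQ→P1→E8→C2→G8→J7→B3: 24+9+25+28+24+8 = 118
HQ→P1→E8→C2→G8→B3→J7: 24+9+25+28+16+8 = 110
… (712 more)
HQ→G8→B3→P1→E8→J7→C2: 17+16+11+9+12+13 = 78  ← best
The minimum is 78.
One shortest path: HQ → G8 → B3 → P1 → E8 → J7 → C2.

78 km — the minimum one-way total.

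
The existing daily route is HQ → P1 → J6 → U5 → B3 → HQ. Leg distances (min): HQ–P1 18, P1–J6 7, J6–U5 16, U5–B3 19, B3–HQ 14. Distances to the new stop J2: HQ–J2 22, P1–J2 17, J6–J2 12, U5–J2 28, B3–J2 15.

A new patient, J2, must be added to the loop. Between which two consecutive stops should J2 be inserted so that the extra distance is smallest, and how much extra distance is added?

Insertion cost between consecutive stops i–j is d(i,J2) + d(J2,j) − d(i,j):
  between HQ and P1: 22 + 17 − 18 = 21
  between P1 and J6: 17 + 12 − 7 = 22
  between J6 and U5: 12 + 28 − 16 = 24
  between U5 and B3: 28 + 15 − 19 = 24
  between B3 and HQ: 15 + 22 − 14 = 23
Cheapest insertion is between HQ and P1, adding 21.
New total = 74 + 21 = 95.

Minimum extra distance: 21 min, inserting J2 between HQ and P1.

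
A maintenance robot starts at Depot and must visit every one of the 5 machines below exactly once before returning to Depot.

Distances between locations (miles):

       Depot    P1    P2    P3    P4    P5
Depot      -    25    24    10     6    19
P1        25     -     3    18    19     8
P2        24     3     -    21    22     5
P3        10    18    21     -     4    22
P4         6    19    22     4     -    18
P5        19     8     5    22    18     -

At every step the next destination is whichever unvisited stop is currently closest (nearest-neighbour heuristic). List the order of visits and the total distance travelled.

From Depot: distances to unvisited — P4=6, P3=10, P5=19, P2=24, P1=25. Nearest is P4 (6).
From P4: distances to unvisited — P3=4, P5=18, P1=19, P2=22. Nearest is P3 (4).
From P3: distances to unvisited — P1=18, P2=21, P5=22. Nearest is P1 (18).
From P1: distances to unvisited — P2=3, P5=8. Nearest is P2 (3).
From P2: distances to unvisited — P5=5. Nearest is P5 (5).
Return P5→Depot: 19.
Total = 6 + 4 + 18 + 3 + 5 + 19 = 55.

Total distance 55 miles via the nearest-neighbour route Depot → P4 → P3 → P1 → P2 → P5 → Depot.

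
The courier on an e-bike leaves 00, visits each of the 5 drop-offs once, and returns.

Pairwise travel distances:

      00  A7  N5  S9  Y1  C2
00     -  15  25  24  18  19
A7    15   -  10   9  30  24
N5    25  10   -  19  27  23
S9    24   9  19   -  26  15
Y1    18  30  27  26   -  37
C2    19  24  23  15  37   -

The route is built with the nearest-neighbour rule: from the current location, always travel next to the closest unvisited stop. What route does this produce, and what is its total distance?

From 00: distances to unvisited — A7=15, Y1=18, C2=19, S9=24, N5=25. Nearest is A7 (15).
From A7: distances to unvisited — S9=9, N5=10, C2=24, Y1=30. Nearest is S9 (9).
From S9: distances to unvisited — C2=15, N5=19, Y1=26. Nearest is C2 (15).
From C2: distances to unvisited — N5=23, Y1=37. Nearest is N5 (23).
From N5: distances to unvisited — Y1=27. Nearest is Y1 (27).
Return Y1→00: 18.
Total = 15 + 9 + 15 + 23 + 27 + 18 = 107.

Nearest-neighbour total = 107; route 00 → A7 → S9 → C2 → N5 → Y1 → 00.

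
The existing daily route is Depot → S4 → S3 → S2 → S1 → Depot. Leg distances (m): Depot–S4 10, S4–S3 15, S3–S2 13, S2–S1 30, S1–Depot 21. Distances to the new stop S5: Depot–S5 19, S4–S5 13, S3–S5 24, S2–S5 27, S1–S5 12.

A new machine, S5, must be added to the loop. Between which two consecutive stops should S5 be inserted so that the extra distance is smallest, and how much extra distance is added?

Adding 9 m by placing S5 on the S2–S1 leg.

Insertion cost between consecutive stops i–j is d(i,S5) + d(S5,j) − d(i,j):
  between Depot and S4: 19 + 13 − 10 = 22
  between S4 and S3: 13 + 24 − 15 = 22
  between S3 and S2: 24 + 27 − 13 = 38
  between S2 and S1: 27 + 12 − 30 = 9
  between S1 and Depot: 12 + 19 − 21 = 10
Cheapest insertion is between S2 and S1, adding 9.
New total = 89 + 9 = 98.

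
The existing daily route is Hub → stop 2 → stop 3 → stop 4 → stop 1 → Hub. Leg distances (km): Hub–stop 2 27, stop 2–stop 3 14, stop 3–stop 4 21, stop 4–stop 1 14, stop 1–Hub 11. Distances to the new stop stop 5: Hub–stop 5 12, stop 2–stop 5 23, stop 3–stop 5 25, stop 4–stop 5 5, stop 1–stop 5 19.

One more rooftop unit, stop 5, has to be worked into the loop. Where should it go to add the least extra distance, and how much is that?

+8 km — insert stop 5 between Hub and stop 2.

Insertion cost between consecutive stops i–j is d(i,stop 5) + d(stop 5,j) − d(i,j):
  between Hub and stop 2: 12 + 23 − 27 = 8
  between stop 2 and stop 3: 23 + 25 − 14 = 34
  between stop 3 and stop 4: 25 + 5 − 21 = 9
  between stop 4 and stop 1: 5 + 19 − 14 = 10
  between stop 1 and Hub: 19 + 12 − 11 = 20
Cheapest insertion is between Hub and stop 2, adding 8.
New total = 87 + 8 = 95.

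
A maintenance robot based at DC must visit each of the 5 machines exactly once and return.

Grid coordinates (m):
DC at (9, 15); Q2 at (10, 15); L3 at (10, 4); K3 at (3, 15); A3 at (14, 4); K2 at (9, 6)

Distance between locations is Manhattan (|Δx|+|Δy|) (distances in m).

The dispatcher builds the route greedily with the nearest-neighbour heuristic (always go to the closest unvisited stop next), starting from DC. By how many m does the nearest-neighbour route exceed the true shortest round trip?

From DC: Q2=1, K3=6, K2=9, L3=12, A3=16 → choose Q2 (1).
From Q2: K3=7, K2=10, L3=11, A3=15 → choose K3 (7).
From K3: K2=15, L3=18, A3=22 → choose K2 (15).
From K2: L3=3, A3=7 → choose L3 (3).
From L3: A3=4 → choose A3 (4).
NN route DC → Q2 → K3 → K2 → L3 → A3 → DC costs 46.
Optimal: DC → Q2 → L3 → A3 → K2 → K3 → DC costs 44 (by enumerating all 60 distinct tours).
Excess = 46 − 44 = 2.

Excess over optimum: 2 m.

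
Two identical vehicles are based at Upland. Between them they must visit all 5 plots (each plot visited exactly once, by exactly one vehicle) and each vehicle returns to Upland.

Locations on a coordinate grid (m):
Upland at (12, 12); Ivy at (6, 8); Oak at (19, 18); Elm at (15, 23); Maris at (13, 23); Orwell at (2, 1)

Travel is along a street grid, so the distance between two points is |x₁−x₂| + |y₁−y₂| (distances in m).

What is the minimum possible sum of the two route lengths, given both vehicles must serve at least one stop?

78 m — the smallest possible combined total.

There are 2^4 − 1 = 15 ways to divide the 5 stops into two non-empty groups. For each, the best each vehicle can do is its own shortest tour through its group:
  {Ivy} + {Oak, Elm, Maris, Orwell}: 20 + 78 = 98
  {Oak} + {Ivy, Elm, Maris, Orwell}: 26 + 70 = 96
  {Ivy, Oak} + {Elm, Maris, Orwell}: 46 + 70 = 116
  {Elm} + {Ivy, Oak, Maris, Orwell}: 28 + 78 = 106
  {Ivy, Elm} + {Oak, Maris, Orwell}: 48 + 78 = 126
  {Oak, Elm} + {Ivy, Maris, Orwell}: 36 + 66 = 102
  … (15 splits in total)
  {Oak, Elm, Maris} + {Ivy, Orwell}: 36 + 42 = 78  ← best
Best: vehicle 1 Upland → Oak → Elm → Maris → Upland = 36; vehicle 2 Upland → Ivy → Orwell → Upland = 42; combined 78.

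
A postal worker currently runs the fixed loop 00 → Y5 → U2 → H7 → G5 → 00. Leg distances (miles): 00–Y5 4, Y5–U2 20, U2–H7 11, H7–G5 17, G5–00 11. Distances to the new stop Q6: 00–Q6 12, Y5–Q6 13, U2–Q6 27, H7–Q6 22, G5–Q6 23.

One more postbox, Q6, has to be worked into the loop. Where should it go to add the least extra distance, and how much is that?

Insertion cost between consecutive stops i–j is d(i,Q6) + d(Q6,j) − d(i,j):
  between 00 and Y5: 12 + 13 − 4 = 21
  between Y5 and U2: 13 + 27 − 20 = 20
  between U2 and H7: 27 + 22 − 11 = 38
  between H7 and G5: 22 + 23 − 17 = 28
  between G5 and 00: 23 + 12 − 11 = 24
Cheapest insertion is between Y5 and U2, adding 20.
New total = 63 + 20 = 83.

Adding 20 miles by placing Q6 on the Y5–U2 leg.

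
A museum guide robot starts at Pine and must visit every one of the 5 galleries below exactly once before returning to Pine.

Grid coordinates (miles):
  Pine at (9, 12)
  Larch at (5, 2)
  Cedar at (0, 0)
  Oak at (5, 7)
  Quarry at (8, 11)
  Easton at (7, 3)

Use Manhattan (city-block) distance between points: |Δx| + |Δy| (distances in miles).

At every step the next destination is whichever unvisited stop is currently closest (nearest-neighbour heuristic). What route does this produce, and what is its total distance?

Pine → [Quarry:2 / Oak:9 / Easton:11 / Larch:14 / Cedar:21] → Quarry (2)
Quarry → [Oak:7 / Easton:9 / Larch:12 / Cedar:19] → Oak (7)
Oak → [Larch:5 / Easton:6 / Cedar:12] → Larch (5)
Larch → [Easton:3 / Cedar:7] → Easton (3)
Easton → [Cedar:10] → Cedar (10)
Return Cedar→Pine: 21.
Total = 2 + 7 + 5 + 3 + 10 + 21 = 48.

Total distance 48 miles via the nearest-neighbour route Pine → Quarry → Oak → Larch → Easton → Cedar → Pine.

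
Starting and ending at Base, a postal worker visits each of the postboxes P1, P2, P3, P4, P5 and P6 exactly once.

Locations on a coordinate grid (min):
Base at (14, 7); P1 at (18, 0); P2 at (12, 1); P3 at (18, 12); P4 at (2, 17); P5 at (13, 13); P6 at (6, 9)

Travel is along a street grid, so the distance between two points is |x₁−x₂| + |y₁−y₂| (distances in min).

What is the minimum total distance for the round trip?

Minimum total distance: 70 min.

With 6 stops there are 6!/2 = 360 distinct round trips (a route and its reverse cost the same).
Base-P1-P2-P3-P4-P5-P6-Base: 11+7+17+21+15+11+10 = 92
Base-P1-P2-P3-P4-P6-P5-Base: 11+7+17+21+12+11+7 = 86
Base-P1-P2-P3-P5-P4-P6-Base: 11+7+17+6+15+12+10 = 78
Base-P1-P2-P3-P5-P6-P4-Base: 11+7+17+6+11+12+22 = 86
Base-P1-P2-P3-P6-P4-P5-Base: 11+7+17+15+12+15+7 = 84
Base-P1-P2-P3-P6-P5-P4-Base: 11+7+17+15+11+15+22 = 98
Base-P1-P2-P4-P3-P5-P6-Base: 11+7+26+21+6+11+10 = 92
Base-P1-P2-P4-P3-P6-P5-Base: 11+7+26+21+15+11+7 = 98
… (352 more)
Base-P2-P1-P3-P5-P4-P6-Base: 8+7+12+6+15+12+10 = 70  ← best
The minimum is 70.
One optimal route: Base → P2 → P1 → P3 → P5 → P4 → P6 → Base (or its reverse).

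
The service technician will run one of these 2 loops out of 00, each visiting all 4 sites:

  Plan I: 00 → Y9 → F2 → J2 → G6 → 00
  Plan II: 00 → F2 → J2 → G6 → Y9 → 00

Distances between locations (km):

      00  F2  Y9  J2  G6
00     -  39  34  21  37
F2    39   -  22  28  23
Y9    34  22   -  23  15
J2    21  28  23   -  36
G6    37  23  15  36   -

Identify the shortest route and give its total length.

Plan I: 34 + 22 + 28 + 36 + 37 = 157
Plan II: 39 + 28 + 36 + 15 + 34 = 152

152 km — Plan II is the shortest.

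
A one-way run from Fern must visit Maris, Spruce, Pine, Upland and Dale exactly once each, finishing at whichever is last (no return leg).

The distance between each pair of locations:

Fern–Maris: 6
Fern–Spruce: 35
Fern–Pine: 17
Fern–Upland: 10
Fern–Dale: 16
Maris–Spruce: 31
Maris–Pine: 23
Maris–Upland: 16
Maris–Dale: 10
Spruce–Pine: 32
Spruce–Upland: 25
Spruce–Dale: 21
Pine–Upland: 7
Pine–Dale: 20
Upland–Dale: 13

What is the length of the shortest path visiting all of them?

Shortest open route: 68.

There are 5! = 120 possible orderings.
Fern → Maris → Spruce → Pine → Upland → Dale: 6+31+32+7+13 = 89
Fern → Maris → Spruce → Pine → Dale → Upland: 6+31+32+20+13 = 102
Fern → Maris → Spruce → Upland → Pine → Dale: 6+31+25+7+20 = 89
Fern → Maris → Spruce → Upland → Dale → Pine: 6+31+25+13+20 = 95
Fern → Maris → Spruce → Dale → Pine → Upland: 6+31+21+20+7 = 85
Fern → Maris → Spruce → Dale → Upland → Pine: 6+31+21+13+7 = 78
Fern → Maris → Pine → Spruce → Upland → Dale: 6+23+32+25+13 = 99
Fern → Maris → Pine → Spruce → Dale → Upland: 6+23+32+21+13 = 95
Fern → Maris → Pine → Upland → Spruce → Dale: 6+23+7+25+21 = 82
Fern → Maris → Pine → Upland → Dale → Spruce: 6+23+7+13+21 = 70
Fern → Maris → Pine → Dale → Spruce → Upland: 6+23+20+21+25 = 95
Fern → Maris → Pine → Dale → Upland → Spruce: 6+23+20+13+25 = 87
Fern → Maris → Upland → Spruce → Pine → Dale: 6+16+25+32+20 = 99
Fern → Maris → Upland → Spruce → Dale → Pine: 6+16+25+21+20 = 88
… (106 more)
Fern → Maris → Dale → Pine → Upland → Spruce: 6+10+20+7+25 = 68  ← best
The minimum is 68.
One shortest path: Fern → Maris → Dale → Pine → Upland → Spruce.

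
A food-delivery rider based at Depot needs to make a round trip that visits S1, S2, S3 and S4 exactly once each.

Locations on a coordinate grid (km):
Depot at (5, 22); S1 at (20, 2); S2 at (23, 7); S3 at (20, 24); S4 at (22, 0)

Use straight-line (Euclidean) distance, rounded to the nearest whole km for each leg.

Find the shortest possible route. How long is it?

Shortest round trip = 67 km.

Depot-S1-S2-S3-S4-Depot: 25+6+17+24+28 = 100
Depot-S1-S2-S4-S3-Depot: 25+6+7+24+15 = 77
Depot-S1-S3-S2-S4-Depot: 25+22+17+7+28 = 99
Depot-S1-S3-S4-S2-Depot: 25+22+24+7+23 = 101
Depot-S1-S4-S2-S3-Depot: 25+3+7+17+15 = 67
Depot-S1-S4-S3-S2-Depot: 25+3+24+17+23 = 92
Depot-S2-S1-S3-S4-Depot: 23+6+22+24+28 = 103
Depot-S2-S1-S4-S3-Depot: 23+6+3+24+15 = 71
Depot-S2-S3-S1-S4-Depot: 23+17+22+3+28 = 93
Depot-S2-S4-S1-S3-Depot: 23+7+3+22+15 = 70
Depot-S3-S1-S2-S4-Depot: 15+22+6+7+28 = 78
Depot-S3-S2-S1-S4-Depot: 15+17+6+3+28 = 69
The minimum is 67.
One optimal route: Depot → S1 → S4 → S2 → S3 → Depot (or its reverse).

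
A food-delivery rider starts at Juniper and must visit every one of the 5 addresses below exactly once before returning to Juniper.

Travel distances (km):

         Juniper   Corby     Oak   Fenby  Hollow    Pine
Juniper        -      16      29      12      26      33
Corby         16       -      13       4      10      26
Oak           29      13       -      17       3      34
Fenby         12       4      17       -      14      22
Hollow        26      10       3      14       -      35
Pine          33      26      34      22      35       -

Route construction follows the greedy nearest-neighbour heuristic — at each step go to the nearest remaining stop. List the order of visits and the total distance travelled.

From Juniper: distances to unvisited — Fenby=12, Corby=16, Hollow=26, Oak=29, Pine=33. Nearest is Fenby (12).
From Fenby: distances to unvisited — Corby=4, Hollow=14, Oak=17, Pine=22. Nearest is Corby (4).
From Corby: distances to unvisited — Hollow=10, Oak=13, Pine=26. Nearest is Hollow (10).
From Hollow: distances to unvisited — Oak=3, Pine=35. Nearest is Oak (3).
From Oak: distances to unvisited — Pine=34. Nearest is Pine (34).
Return Pine→Juniper: 33.
Total = 12 + 4 + 10 + 3 + 34 + 33 = 96.

Nearest-neighbour total = 96 km; route Juniper → Fenby → Corby → Hollow → Oak → Pine → Juniper.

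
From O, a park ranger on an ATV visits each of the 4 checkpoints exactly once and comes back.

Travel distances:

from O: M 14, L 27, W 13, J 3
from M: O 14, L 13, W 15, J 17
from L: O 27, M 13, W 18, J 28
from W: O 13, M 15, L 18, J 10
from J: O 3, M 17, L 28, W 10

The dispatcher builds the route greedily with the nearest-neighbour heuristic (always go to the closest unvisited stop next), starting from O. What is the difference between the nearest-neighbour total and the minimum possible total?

O: J=3, W=13, M=14, L=27 ⇒ J
J: W=10, M=17, L=28 ⇒ W
W: M=15, L=18 ⇒ M
M: L=13 ⇒ L
NN route O → J → W → M → L → O costs 68.
Optimal: O → M → L → W → J → O costs 58 (by enumerating all 12 distinct tours).
Excess = 68 − 58 = 10.

10 longer than the optimal tour.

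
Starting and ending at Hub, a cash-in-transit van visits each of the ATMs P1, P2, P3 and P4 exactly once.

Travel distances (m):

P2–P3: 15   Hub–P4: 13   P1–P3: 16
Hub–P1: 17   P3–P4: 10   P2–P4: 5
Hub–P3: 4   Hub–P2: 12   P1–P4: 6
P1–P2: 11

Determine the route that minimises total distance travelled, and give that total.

Minimum total distance: 43 m.

Hub - P1 - P2 - P3 - P4 - Hub: 17+11+15+10+13 = 66
Hub - P1 - P2 - P4 - P3 - Hub: 17+11+5+10+4 = 47
Hub - P1 - P3 - P2 - P4 - Hub: 17+16+15+5+13 = 66
Hub - P1 - P3 - P4 - P2 - Hub: 17+16+10+5+12 = 60
Hub - P1 - P4 - P2 - P3 - Hub: 17+6+5+15+4 = 47
Hub - P1 - P4 - P3 - P2 - Hub: 17+6+10+15+12 = 60
Hub - P2 - P1 - P3 - P4 - Hub: 12+11+16+10+13 = 62
Hub - P2 - P1 - P4 - P3 - Hub: 12+11+6+10+4 = 43
Hub - P2 - P3 - P1 - P4 - Hub: 12+15+16+6+13 = 62
Hub - P2 - P4 - P1 - P3 - Hub: 12+5+6+16+4 = 43
Hub - P3 - P1 - P2 - P4 - Hub: 4+16+11+5+13 = 49
Hub - P3 - P2 - P1 - P4 - Hub: 4+15+11+6+13 = 49
The minimum is 43.
One optimal route: Hub → P2 → P1 → P4 → P3 → Hub (or its reverse).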